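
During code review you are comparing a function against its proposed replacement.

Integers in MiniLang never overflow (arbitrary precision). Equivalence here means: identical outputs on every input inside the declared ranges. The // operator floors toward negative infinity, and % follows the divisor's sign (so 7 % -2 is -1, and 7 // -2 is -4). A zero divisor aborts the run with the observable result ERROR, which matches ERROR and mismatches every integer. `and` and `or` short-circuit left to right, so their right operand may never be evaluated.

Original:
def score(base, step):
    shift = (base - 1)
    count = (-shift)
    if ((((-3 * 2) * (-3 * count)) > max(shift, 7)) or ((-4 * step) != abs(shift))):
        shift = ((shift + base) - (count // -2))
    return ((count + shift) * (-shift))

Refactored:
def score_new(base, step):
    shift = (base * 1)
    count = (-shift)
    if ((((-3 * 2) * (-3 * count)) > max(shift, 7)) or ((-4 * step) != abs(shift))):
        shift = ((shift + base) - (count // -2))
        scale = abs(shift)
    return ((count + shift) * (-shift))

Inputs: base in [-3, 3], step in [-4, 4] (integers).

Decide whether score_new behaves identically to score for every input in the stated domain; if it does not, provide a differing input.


Not equivalent: base=-3, step=-4 separates them (-5 vs -4).
score: shift = -4; count = 4; ((((-3 * 2) * (-3 * count)) > max(shift, 7)) or ((-4 * step) != abs(shift))) -> true; shift = -5; return -5
score_new: shift = -3; count = 3; ((((-3 * 2) * (-3 * count)) > max(shift, 7)) or ((-4 * step) != abs(shift))) -> true; shift = -4; scale = 4; return -4
verdict: not equivalent; witness: base=-3, step=-4


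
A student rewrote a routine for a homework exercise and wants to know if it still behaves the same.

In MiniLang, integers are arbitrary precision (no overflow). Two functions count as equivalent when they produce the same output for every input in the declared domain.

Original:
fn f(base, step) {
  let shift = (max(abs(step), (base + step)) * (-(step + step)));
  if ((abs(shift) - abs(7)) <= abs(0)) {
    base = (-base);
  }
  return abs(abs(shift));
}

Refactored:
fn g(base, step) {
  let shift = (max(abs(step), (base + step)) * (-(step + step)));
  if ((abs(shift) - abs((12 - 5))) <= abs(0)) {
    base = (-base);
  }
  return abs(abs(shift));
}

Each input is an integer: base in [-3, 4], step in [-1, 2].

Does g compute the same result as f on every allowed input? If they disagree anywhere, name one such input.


Comparing the listings, the differences include: constant usage differs; and arithmetic usage differs.
As a probe, take base=-1, step=1: f runs shift = -2; ((abs(shift) - abs(7)) <= abs(0)) -> true; base = 1; return 2; g runs shift = -2; ((abs(shift) - abs((12 - 5))) <= abs(0)) -> true; base = 1; return 2; both end at 2.
An exhaustive pass over the 32 declared inputs shows identical outputs.
verdict: equivalent


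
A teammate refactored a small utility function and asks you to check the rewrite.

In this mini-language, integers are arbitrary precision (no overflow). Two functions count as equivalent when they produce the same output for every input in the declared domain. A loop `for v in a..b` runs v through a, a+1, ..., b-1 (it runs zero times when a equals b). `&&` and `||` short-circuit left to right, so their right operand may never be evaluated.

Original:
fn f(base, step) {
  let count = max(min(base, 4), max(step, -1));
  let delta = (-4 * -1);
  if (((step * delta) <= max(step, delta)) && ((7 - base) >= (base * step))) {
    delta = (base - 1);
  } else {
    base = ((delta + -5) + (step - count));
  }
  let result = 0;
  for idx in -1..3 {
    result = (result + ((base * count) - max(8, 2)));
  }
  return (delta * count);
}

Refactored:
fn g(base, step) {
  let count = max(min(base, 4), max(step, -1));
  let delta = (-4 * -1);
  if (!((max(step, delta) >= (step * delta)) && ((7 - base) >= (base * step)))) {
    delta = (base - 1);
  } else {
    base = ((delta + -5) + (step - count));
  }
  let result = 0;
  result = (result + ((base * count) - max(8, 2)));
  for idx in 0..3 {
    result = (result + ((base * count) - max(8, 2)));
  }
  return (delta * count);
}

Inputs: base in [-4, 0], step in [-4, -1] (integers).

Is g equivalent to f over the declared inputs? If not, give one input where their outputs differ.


base=-4, step=-4 yields -4 from f but 5 from g.
verdict: not equivalent; witness: base=-4, step=-4


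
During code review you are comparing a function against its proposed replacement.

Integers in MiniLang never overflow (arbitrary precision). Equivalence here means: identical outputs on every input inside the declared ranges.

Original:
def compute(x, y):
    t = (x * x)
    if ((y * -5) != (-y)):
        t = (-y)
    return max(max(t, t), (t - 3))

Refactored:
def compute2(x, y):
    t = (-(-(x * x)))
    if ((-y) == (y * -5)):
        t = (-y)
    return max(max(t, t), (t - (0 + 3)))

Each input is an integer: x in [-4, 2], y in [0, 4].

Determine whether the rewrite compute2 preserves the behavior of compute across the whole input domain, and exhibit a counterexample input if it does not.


Run the pair on x=-4, y=0.
compute: t becomes 16; next ((y * -5) != (-y)) evaluates to false; next final value 16
compute2: t becomes 16; next ((-y) == (y * -5)) evaluates to true; next t becomes 0; next final value 0
16 != 0, so the rewrite changes behavior.
verdict: not equivalent; witness: x=-4, y=0


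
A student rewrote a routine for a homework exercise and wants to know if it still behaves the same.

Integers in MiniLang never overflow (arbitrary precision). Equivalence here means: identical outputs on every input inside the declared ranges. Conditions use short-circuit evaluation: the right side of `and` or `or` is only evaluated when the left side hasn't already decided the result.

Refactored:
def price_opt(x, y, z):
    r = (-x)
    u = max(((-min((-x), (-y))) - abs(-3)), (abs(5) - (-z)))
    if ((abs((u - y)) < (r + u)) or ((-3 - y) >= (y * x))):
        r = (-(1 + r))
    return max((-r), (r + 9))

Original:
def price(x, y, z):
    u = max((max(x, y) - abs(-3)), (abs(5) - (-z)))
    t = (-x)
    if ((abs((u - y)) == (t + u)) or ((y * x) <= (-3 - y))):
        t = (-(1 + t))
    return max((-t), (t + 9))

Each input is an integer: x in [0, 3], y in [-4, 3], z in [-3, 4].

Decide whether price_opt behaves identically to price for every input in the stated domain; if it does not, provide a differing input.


Consider the input x=0, y=0, z=-3.
price: u=2, then t=0, then ((abs((u - y)) == (t + u)) or ((y * x) <= (-3 - y))) is true, then t=-1, then returns 8
price_opt: r=0, then u=2, then ((abs((u - y)) < (r + u)) or ((-3 - y) >= (y * x))) is false, then returns 9
8 against 9: the behavior changed.
verdict: not equivalent; witness: x=0, y=0, z=-3


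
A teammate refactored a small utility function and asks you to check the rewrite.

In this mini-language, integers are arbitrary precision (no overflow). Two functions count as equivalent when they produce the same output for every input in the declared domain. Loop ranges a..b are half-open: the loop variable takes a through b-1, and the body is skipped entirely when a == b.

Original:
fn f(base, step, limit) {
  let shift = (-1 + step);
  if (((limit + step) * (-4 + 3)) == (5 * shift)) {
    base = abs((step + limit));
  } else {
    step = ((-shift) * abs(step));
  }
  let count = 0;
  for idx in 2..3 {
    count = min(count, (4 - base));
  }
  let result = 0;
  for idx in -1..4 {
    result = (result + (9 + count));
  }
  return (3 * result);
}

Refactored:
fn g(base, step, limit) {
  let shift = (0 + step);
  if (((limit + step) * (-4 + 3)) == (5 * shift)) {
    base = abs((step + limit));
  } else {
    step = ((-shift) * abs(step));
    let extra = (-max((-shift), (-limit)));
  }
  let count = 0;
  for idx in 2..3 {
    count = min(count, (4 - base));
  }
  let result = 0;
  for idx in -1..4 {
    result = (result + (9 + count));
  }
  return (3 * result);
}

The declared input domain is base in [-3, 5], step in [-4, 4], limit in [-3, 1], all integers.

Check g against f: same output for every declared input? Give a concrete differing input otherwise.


Consider the input base=5, step=0, limit=0.
f: shift becomes -1; next (((limit + step) * (-4 + 3)) == (5 * shift)) evaluates to false; next step becomes 0; next count becomes 0; next at idx=2:; next count becomes -1; next result becomes 0; next at idx=-1:; next result becomes 8; next at idx=0:; next result becomes 16; next at idx=1:; next result becomes 24; next at idx=2:; next result becomes 32; next at idx=3:; next result becomes 40; next final value 120
g: shift becomes 0; next (((limit + step) * (-4 + 3)) == (5 * shift)) evaluates to true; next base becomes 0; next count becomes 0; next at idx=2:; next count becomes 0; next result becomes 0; next at idx=-1:; next result becomes 9; next at idx=0:; next result becomes 18; next at idx=1:; next result becomes 27; next at idx=2:; next result becomes 36; next at idx=3:; next result becomes 45; next final value 135
120 and 135 differ, so these are not the same function on this domain.
verdict: not equivalent; witness: base=5, step=0, limit=0


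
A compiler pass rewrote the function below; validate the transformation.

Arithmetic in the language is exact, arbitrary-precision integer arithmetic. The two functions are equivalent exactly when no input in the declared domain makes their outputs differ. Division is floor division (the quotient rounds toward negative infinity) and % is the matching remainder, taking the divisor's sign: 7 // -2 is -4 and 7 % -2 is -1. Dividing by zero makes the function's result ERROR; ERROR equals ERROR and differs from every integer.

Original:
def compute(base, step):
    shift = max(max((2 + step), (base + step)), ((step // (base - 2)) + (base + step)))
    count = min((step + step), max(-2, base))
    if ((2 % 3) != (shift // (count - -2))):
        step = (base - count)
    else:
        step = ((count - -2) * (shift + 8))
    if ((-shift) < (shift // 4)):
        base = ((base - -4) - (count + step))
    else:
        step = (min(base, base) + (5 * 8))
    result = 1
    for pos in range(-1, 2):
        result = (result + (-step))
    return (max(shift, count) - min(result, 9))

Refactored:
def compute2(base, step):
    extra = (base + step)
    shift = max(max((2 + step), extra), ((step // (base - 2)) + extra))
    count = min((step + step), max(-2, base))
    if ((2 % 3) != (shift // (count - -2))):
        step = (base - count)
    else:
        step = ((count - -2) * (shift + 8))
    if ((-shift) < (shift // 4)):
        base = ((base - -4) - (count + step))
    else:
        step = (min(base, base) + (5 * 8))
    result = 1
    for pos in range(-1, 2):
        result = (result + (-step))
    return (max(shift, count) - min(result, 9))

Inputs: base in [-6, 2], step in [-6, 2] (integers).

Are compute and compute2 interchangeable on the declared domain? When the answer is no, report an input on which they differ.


This is a faithful refactor — statement counts differ, local variable names differ, arithmetic usage differs, but the computed results match everywhere.
Tracing base=-3, step=1: compute: shift = 3; count = -2; division by zero -> ERROR | compute2: extra = -2; shift = 3; count = -2; division by zero -> ERROR — matching result ERROR.
Across all 81 domain points the two functions coincide.
verdict: equivalent


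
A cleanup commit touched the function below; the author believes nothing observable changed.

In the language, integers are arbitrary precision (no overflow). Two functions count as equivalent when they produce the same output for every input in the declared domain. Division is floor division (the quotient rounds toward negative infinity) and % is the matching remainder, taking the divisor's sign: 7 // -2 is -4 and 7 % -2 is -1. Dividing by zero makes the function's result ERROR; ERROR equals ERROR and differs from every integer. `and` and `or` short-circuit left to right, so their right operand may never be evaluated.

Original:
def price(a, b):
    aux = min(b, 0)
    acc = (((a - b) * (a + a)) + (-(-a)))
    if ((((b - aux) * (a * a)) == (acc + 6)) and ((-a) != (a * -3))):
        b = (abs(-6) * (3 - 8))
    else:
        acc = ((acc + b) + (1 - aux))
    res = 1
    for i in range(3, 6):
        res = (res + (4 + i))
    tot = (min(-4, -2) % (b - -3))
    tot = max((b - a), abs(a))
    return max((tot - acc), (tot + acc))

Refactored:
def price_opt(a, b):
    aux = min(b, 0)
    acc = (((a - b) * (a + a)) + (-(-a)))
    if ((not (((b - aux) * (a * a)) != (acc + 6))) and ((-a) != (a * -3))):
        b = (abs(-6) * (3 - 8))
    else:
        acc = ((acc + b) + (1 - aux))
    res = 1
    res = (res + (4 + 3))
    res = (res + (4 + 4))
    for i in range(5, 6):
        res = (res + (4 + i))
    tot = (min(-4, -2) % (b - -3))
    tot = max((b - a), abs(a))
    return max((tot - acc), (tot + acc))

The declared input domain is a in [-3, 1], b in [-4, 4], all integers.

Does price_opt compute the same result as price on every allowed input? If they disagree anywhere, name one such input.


Comparing the listings, the differences include: statement counts differ; also constant usage differs; also loop structure differs; also boolean connective usage differs; also arithmetic usage differs; also comparison usage differs.
Tracing a=1, b=2: price: aux becomes 0; next acc becomes -1; next ((((b - aux) * (a * a)) == (acc + 6)) and ((-a) != (a * -3))) evaluates to false; next acc becomes 2; next res becomes 1; next at i=3:; next res becomes 8; next at i=4:; next res becomes 16; next at i=5:; next res becomes 25; next tot becomes 1; next tot becomes 1; next final value 3 | price_opt: aux becomes 0; next acc becomes -1; next ((not (((b - aux) * (a * a)) != (acc + 6))) and ((-a) != (a * -3))) evaluates to false; next acc becomes 2; next res becomes 1; next res becomes 8; next res becomes 16; next at i=5:; next res becomes 25; next tot becomes 1; next tot becomes 1; next final value 3 — matching result 3.
Sweeping the whole domain (45 inputs) finds no disagreement.
verdict: equivalent


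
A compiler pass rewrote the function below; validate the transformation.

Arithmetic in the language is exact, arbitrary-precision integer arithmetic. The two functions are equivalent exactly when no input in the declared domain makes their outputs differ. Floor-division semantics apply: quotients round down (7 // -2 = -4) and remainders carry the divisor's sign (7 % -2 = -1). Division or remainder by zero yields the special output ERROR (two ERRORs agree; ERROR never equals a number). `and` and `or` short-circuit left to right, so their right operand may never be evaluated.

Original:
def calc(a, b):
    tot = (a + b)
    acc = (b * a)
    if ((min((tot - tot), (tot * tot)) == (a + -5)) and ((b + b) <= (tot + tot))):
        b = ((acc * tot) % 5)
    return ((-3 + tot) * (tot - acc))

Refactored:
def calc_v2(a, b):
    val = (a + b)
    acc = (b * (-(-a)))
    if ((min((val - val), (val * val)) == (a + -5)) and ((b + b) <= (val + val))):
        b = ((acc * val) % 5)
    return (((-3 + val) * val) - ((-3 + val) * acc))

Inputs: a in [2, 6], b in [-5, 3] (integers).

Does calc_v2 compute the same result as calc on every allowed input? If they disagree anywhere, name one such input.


The two versions differ — the changes include constant usage differs, plus local variable names differ, plus arithmetic usage differs.
Tracing a=4, b=3: calc: tot becomes 7; next acc becomes 12; next ((min((tot - tot), (tot * tot)) == (a + -5)) and ((b + b) <= (tot + tot))) evaluates to false; next final value -20 | calc_v2: val becomes 7; next acc becomes 12; next ((min((val - val), (val * val)) == (a + -5)) and ((b + b) <= (val + val))) evaluates to false; next final value -20 — matching result -20.
Across all 45 domain points the two functions coincide.
verdict: equivalent


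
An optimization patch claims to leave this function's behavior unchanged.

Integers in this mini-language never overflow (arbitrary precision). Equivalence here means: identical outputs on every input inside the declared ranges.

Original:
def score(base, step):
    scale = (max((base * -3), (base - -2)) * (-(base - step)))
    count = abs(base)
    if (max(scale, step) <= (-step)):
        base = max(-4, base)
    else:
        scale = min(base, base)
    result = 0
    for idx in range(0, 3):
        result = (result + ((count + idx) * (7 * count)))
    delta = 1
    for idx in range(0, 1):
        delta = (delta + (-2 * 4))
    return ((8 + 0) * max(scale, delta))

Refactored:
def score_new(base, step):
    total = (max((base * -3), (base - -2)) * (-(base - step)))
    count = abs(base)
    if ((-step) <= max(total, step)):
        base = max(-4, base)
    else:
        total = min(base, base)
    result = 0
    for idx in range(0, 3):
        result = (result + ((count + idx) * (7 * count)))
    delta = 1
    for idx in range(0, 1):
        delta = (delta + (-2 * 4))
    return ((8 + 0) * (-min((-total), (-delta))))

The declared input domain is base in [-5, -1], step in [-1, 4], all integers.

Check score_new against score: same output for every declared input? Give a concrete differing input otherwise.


base=-5, step=-1 yields -40 from score but 480 from score_new.
verdict: not equivalent; witness: base=-5, step=-1


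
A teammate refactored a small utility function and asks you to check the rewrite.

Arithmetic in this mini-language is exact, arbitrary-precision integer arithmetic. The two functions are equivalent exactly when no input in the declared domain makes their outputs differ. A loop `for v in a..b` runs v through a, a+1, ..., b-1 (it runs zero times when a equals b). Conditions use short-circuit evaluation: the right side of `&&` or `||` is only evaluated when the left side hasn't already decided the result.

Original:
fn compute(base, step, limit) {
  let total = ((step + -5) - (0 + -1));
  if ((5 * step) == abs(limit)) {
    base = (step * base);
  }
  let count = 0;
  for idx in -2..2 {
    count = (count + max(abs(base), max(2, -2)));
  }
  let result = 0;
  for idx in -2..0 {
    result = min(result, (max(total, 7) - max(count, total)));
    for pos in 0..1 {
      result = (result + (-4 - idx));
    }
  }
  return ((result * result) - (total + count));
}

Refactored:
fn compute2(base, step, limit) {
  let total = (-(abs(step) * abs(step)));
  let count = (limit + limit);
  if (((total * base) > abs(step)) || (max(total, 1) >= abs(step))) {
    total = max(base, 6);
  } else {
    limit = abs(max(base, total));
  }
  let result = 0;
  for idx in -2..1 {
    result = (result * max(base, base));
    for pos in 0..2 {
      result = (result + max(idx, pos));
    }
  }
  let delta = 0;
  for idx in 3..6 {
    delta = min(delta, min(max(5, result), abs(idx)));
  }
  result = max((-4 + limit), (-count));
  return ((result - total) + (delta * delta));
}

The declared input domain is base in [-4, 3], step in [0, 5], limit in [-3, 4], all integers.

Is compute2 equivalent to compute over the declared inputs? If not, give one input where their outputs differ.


There is a counterexample at base=-4, step=0, limit=-3: 184 on one side, 0 on the other.
compute: total becomes -4; next ((5 * step) == abs(limit)) evaluates to false; next count becomes 0; next at idx=-2:; next count becomes 4; next at idx=-1:; next count becomes 8; next at idx=0:; next count becomes 12; next at idx=1:; next count becomes 16; next result becomes 0; next at idx=-2:; next result becomes -9; next at pos=0:; next result becomes -11; next at idx=-1:; next result becomes -11; next at pos=0:; next result becomes -14; next final value 184
compute2: total becomes 0; next count becomes -6; next (((total * base) > abs(step)) || (max(total, 1) >= abs(step))) evaluates to true; next total becomes 6; next result becomes 0; next at idx=-2:; next result becomes 0; next at pos=0:; next result becomes 0; next at pos=1:; next result becomes 1; next at idx=-1:; next result becomes -4; next at pos=0:; next result becomes -4; next at pos=1:; next result becomes -3; next at idx=0:; next result becomes 12; next at pos=0:; next result becomes 12; next at pos=1:; next result becomes 13; next delta becomes 0; next at idx=3:; next delta becomes 0; next at idx=4:; next delta becomes 0; next at idx=5:; next delta becomes 0; next result becomes 6; next final value 0
verdict: not equivalent; witness: base=-4, step=0, limit=-3


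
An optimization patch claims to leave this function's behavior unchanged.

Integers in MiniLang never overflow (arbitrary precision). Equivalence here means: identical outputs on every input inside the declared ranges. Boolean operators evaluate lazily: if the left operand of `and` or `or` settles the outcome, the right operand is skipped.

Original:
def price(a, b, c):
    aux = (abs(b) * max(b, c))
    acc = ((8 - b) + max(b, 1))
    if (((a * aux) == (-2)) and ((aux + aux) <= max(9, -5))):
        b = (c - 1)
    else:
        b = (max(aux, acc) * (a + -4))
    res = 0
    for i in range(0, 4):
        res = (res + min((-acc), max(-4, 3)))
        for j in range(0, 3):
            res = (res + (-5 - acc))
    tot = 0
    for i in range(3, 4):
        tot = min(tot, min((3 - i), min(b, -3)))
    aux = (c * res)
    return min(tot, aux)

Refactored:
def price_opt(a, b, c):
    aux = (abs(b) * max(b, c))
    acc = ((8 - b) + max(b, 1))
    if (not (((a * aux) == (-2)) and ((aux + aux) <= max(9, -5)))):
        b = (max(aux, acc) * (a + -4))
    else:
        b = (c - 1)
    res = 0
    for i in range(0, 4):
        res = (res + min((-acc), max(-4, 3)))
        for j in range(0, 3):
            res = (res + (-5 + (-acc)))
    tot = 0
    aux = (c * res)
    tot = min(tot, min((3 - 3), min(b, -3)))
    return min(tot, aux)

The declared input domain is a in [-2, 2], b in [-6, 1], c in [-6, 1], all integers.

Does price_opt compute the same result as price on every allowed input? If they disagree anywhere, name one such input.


The two versions differ — the changes include loop structure differs, boolean connective usage differs, constant usage differs, arithmetic usage differs, statement counts differ.
Spot check at a=0, b=0, c=-6 — price: aux = 0; acc = 9; (((a * aux) == (-2)) and ((aux + aux) <= max(9, -5))) -> false; b = -36; res = 0; [i=0]; res = -9; [j=0]; res = -23; [j=1]; res = -37; [j=2]; res = -51; [i=1]; res = -60; [j=0]; res = -74; [j=1]; res = -88; [j=2]; res = -102; [i=2]; res = -111; [j=0]; res = -125; [j=1]; res = -139; [j=2]; res = -153; [i=3]; res = -162; [j=0]; res = -176; [j=1]; res = -190; [j=2]; res = -204; tot = 0; [i=3]; tot = -36; aux = 1224; return -36. price_opt: aux = 0; acc = 9; (not (((a * aux) == (-2)) and ((aux + aux) <= max(9, -5)))) -> true; b = -36; res = 0; [i=0]; res = -9; [j=0]; res = -23; [j=1]; res = -37; [j=2]; res = -51; [i=1]; res = -60; [j=0]; res = -74; [j=1]; res = -88; [j=2]; res = -102; [i=2]; res = -111; [j=0]; res = -125; [j=1]; res = -139; [j=2]; res = -153; [i=3]; res = -162; [j=0]; res = -176; [j=1]; res = -190; [j=2]; res = -204; tot = 0; aux = 1224; tot = -36; return -36. Both give -36.
An exhaustive pass over the 320 declared inputs shows identical outputs.
verdict: equivalent


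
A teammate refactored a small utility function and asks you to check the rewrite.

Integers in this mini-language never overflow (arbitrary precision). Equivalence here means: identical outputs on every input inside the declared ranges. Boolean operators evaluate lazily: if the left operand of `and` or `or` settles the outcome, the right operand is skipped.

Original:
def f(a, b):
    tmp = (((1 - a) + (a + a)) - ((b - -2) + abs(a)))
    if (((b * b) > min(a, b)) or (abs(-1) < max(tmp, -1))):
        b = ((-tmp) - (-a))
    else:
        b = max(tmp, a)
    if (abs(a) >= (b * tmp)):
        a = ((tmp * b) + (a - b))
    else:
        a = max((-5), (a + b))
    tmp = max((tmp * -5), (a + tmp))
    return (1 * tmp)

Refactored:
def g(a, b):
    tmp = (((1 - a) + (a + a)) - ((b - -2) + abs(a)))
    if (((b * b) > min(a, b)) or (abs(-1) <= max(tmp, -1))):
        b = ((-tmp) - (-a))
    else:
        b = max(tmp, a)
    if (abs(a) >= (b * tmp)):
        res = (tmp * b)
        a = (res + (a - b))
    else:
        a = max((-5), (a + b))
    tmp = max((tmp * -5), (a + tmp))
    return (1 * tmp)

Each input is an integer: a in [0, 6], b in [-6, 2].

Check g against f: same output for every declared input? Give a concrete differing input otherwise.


The edit looks behavioral (`(abs(-1) < max(tmp, -1))` became `(abs(-1) <= max(tmp, -1))`), but over these ranges it never changes the outcome.
As a probe, take a=2, b=0: f runs tmp := -1 | (((b * b) > min(a, b)) or (abs(-1) < max(tmp, -1))): false | b := 2 | (abs(a) >= (b * tmp)): true | a := -2 | tmp := 5 | result 5; g runs tmp := -1 | (((b * b) > min(a, b)) or (abs(-1) <= max(tmp, -1))): false | b := 2 | (abs(a) >= (b * tmp)): true | res := -2 | a := -2 | tmp := 5 | result 5; both end at 5.
An exhaustive pass over the 63 declared inputs shows identical outputs.
verdict: equivalent


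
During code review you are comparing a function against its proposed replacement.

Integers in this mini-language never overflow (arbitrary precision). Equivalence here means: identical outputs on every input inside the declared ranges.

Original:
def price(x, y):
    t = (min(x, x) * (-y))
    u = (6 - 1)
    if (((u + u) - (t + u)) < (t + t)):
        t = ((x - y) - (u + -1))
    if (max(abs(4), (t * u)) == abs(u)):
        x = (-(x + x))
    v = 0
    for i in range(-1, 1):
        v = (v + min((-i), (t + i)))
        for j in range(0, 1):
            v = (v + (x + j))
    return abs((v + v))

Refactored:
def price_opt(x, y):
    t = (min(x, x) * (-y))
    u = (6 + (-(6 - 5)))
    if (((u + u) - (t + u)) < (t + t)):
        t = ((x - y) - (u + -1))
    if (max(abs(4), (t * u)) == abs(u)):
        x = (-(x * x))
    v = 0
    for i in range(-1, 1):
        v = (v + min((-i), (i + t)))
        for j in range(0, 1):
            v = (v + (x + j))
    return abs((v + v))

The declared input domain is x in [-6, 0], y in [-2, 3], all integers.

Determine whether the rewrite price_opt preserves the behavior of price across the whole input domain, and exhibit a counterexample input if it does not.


These are not equivalent — on x=-1, y=1 the outputs split (8 vs 4).
price: t = 1; u = 5; (((u + u) - (t + u)) < (t + t)) -> false; (max(abs(4), (t * u)) == abs(u)) -> true; x = 2; v = 0; [i=-1]; v = 0; [j=0]; v = 2; [i=0]; v = 2; [j=0]; v = 4; return 8
price_opt: t = 1; u = 5; (((u + u) - (t + u)) < (t + t)) -> false; (max(abs(4), (t * u)) == abs(u)) -> true; x = -1; v = 0; [i=-1]; v = 0; [j=0]; v = -1; [i=0]; v = -1; [j=0]; v = -2; return 4
verdict: not equivalent; witness: x=-1, y=1


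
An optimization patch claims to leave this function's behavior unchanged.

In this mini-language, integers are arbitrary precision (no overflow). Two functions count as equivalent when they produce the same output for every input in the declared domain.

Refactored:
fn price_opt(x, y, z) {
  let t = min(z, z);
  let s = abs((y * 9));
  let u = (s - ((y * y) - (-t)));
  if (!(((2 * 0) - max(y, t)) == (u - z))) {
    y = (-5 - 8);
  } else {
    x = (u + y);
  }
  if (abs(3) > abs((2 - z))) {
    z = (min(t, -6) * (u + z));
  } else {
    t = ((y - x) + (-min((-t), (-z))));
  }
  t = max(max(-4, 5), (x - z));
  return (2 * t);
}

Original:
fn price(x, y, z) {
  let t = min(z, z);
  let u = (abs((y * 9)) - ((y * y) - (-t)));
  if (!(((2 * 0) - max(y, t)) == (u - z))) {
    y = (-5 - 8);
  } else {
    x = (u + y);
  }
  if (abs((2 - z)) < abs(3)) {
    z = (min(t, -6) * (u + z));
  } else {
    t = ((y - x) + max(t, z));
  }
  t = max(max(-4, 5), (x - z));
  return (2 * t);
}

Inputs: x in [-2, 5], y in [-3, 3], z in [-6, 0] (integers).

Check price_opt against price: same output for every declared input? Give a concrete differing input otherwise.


Although local variable names differ, comparison usage differs, statement counts differ, min/max/abs usage differs, 392/392 inputs agree.
verdict: equivalent


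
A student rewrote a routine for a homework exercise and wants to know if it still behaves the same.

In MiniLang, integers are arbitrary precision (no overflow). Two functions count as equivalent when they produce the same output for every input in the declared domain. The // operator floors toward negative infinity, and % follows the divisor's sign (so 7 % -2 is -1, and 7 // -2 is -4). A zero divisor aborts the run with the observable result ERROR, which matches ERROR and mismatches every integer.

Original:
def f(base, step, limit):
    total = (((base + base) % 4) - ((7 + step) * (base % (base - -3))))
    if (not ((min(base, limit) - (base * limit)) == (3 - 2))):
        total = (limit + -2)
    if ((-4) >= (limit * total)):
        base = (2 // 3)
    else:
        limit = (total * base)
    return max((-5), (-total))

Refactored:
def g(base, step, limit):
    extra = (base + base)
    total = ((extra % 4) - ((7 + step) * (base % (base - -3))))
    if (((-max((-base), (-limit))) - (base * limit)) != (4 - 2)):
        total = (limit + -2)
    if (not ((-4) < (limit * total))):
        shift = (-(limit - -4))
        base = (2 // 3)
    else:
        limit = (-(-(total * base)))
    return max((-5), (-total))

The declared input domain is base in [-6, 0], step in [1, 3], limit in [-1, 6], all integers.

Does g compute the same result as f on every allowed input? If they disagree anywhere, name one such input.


The rewrite breaks on base=-1, step=1, limit=2, where the results are 6 and 0.
f: total = -6; (not ((min(base, limit) - (base * limit)) == (3 - 2))) -> false; ((-4) >= (limit * total)) -> true; base = 0; return 6
g: extra = -2; total = -6; (((-max((-base), (-limit))) - (base * limit)) != (4 - 2)) -> true; total = 0; (not ((-4) < (limit * total))) -> false; limit = 0; return 0
verdict: not equivalent; witness: base=-1, step=1, limit=2


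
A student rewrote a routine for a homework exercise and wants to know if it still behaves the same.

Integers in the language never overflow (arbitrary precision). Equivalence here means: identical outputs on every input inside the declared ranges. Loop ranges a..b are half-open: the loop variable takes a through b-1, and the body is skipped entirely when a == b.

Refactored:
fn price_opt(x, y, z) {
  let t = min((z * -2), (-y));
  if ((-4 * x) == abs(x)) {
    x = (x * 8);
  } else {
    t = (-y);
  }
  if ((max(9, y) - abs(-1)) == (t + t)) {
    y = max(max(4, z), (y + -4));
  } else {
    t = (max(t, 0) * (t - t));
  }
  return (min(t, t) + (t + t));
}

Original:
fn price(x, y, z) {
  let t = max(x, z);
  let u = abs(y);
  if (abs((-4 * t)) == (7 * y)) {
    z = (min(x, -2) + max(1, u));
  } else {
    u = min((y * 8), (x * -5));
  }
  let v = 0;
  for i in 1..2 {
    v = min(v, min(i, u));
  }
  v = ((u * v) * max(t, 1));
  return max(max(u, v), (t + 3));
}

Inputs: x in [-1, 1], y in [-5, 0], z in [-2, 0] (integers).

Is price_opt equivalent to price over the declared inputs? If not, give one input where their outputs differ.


At x=-1, y=-5, z=-2: price gives 1600, price_opt gives 0.
verdict: not equivalent; witness: x=-1, y=-5, z=-2


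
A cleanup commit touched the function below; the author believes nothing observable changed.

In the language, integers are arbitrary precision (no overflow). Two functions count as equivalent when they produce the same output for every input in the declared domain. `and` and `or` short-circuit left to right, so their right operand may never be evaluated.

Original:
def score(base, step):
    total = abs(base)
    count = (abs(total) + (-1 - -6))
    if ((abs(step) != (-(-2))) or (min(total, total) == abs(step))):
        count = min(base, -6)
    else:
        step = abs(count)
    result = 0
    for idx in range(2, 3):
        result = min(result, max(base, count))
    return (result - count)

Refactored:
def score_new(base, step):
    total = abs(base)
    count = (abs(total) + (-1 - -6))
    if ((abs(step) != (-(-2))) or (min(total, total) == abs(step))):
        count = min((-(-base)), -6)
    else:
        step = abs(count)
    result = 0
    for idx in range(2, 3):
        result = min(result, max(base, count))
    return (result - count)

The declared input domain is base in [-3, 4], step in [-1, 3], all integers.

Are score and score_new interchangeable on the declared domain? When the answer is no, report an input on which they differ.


Side by side, the visible changes include: same computation, different form.
As a probe, take base=1, step=0: score runs total := 1 | count := 6 | ((abs(step) != (-(-2))) or (min(total, total) == abs(step))): true | count := -6 | result := 0 | iter idx=2: | result := 0 | result 6; score_new runs total := 1 | count := 6 | ((abs(step) != (-(-2))) or (min(total, total) == abs(step))): true | count := -6 | result := 0 | iter idx=2: | result := 0 | result 6; both end at 6.
Sweeping the whole domain (40 inputs) finds no disagreement.
verdict: equivalent


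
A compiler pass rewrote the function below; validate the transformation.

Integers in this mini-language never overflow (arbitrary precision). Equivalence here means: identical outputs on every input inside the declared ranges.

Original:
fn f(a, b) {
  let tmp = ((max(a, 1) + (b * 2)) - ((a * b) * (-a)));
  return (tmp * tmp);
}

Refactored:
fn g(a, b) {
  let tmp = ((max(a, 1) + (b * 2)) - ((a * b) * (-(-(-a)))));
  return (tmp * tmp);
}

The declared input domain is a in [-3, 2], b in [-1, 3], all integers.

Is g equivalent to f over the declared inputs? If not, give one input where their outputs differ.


Equivalent — the differences include same computation, different form, yet no declared input distinguishes the two.
Spot check at a=-2, b=-1 — f: tmp becomes -5; next final value 25. g: tmp becomes -5; next final value 25. Both give 25.
Checked all 30 inputs in the declared domain: the outputs agree on every one.
verdict: equivalent


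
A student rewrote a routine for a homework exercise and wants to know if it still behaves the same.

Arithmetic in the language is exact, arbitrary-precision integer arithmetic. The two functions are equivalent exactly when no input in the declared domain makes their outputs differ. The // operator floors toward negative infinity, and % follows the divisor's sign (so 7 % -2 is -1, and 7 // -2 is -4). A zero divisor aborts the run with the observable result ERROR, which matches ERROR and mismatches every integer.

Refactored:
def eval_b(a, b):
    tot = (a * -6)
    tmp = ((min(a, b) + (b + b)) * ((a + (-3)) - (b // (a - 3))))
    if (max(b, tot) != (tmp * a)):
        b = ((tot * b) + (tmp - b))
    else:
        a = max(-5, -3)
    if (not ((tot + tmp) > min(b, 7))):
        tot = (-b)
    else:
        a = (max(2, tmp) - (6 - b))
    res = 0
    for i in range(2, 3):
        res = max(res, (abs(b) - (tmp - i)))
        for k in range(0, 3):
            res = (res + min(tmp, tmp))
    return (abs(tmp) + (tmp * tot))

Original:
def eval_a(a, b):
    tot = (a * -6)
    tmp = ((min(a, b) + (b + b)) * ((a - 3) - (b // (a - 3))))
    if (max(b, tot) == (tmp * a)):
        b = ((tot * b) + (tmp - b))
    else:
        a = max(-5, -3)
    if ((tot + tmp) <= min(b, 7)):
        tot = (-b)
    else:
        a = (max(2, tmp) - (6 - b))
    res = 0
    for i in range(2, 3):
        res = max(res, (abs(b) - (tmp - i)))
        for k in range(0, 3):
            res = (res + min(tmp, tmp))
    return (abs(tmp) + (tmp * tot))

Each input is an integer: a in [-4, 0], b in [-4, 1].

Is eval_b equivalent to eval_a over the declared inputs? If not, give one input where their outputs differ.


These are not equivalent — on a=0, b=1 the outputs split (8 vs 4).
eval_a: tot becomes 0; next tmp becomes -4; next (max(b, tot) == (tmp * a)) evaluates to false; next a becomes -3; next ((tot + tmp) <= min(b, 7)) evaluates to true; next tot becomes -1; next res becomes 0; next at i=2:; next res becomes 7; next at k=0:; next res becomes 3; next at k=1:; next res becomes -1; next at k=2:; next res becomes -5; next final value 8
eval_b: tot becomes 0; next tmp becomes -4; next (max(b, tot) != (tmp * a)) evaluates to true; next b becomes -5; next (not ((tot + tmp) > min(b, 7))) evaluates to false; next a becomes -9; next res becomes 0; next at i=2:; next res becomes 11; next at k=0:; next res becomes 7; next at k=1:; next res becomes 3; next at k=2:; next res becomes -1; next final value 4
verdict: not equivalent; witness: a=0, b=1


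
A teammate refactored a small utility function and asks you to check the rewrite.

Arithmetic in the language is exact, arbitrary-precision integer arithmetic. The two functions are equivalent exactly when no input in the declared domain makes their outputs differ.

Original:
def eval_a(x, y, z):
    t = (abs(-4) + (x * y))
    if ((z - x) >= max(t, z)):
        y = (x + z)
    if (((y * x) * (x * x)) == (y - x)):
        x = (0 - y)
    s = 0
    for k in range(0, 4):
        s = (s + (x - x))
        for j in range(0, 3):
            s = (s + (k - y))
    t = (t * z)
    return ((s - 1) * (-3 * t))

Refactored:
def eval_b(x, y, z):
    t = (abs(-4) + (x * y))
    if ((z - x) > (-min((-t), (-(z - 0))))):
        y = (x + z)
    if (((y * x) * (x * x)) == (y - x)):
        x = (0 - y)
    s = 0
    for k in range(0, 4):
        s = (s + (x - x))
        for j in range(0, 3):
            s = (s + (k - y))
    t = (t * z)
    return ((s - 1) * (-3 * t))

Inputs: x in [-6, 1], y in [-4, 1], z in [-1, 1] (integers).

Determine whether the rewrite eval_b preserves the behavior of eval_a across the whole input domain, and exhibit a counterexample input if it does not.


Run the pair on x=-5, y=0, z=-1.
eval_a: t = 4; ((z - x) >= max(t, z)) -> true; y = -6; (((y * x) * (x * x)) == (y - x)) -> false; s = 0; [k=0]; s = 0; [j=0]; s = 6; [j=1]; s = 12; [j=2]; s = 18; [k=1]; s = 18; [j=0]; s = 25; [j=1]; s = 32; [j=2]; s = 39; [k=2]; s = 39; [j=0]; s = 47; [j=1]; s = 55; [j=2]; s = 63; [k=3]; s = 63; [j=0]; s = 72; [j=1]; s = 81; [j=2]; s = 90; t = -4; return 1068
eval_b: t = 4; ((z - x) > (-min((-t), (-(z - 0))))) -> false; (((y * x) * (x * x)) == (y - x)) -> false; s = 0; [k=0]; s = 0; [j=0]; s = 0; [j=1]; s = 0; [j=2]; s = 0; [k=1]; s = 0; [j=0]; s = 1; [j=1]; s = 2; [j=2]; s = 3; [k=2]; s = 3; [j=0]; s = 5; [j=1]; s = 7; [j=2]; s = 9; [k=3]; s = 9; [j=0]; s = 12; [j=1]; s = 15; [j=2]; s = 18; t = -4; return 204
1068 and 204 differ, so these are not the same function on this domain.
verdict: not equivalent; witness: x=-5, y=0, z=-1


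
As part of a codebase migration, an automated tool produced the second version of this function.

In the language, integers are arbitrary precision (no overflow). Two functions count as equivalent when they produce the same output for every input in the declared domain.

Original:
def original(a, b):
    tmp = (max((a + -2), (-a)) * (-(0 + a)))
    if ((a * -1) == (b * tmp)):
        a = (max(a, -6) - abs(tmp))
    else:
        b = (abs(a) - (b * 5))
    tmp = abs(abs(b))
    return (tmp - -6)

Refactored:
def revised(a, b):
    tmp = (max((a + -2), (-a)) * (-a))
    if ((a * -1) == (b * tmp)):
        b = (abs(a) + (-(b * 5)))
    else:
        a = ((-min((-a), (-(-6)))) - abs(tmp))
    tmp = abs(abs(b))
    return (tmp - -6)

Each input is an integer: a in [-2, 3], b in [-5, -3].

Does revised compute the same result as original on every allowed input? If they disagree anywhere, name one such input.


At a=-2, b=-5: original gives 33, revised gives 11.
verdict: not equivalent; witness: a=-2, b=-5


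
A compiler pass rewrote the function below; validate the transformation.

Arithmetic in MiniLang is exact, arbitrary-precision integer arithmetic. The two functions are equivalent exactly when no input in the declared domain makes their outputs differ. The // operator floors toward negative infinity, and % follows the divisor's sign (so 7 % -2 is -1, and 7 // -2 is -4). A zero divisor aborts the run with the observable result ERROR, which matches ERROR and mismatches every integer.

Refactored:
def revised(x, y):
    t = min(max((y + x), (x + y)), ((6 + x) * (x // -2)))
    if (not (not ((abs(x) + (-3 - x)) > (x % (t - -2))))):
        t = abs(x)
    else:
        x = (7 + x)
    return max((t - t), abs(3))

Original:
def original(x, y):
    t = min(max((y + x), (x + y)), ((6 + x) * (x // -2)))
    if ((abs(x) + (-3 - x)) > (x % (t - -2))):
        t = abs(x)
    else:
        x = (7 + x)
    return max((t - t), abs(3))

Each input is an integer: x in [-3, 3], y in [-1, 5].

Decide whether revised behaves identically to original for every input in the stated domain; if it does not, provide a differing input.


The two are interchangeable: boolean connective usage differs, and every declared input agrees.
Tracing x=1, y=3: original: t becomes -7; next ((abs(x) + (-3 - x)) > (x % (t - -2))) evaluates to true; next t becomes 1; next final value 3 | revised: t becomes -7; next (not (not ((abs(x) + (-3 - x)) > (x % (t - -2))))) evaluates to true; next t becomes 1; next final value 3 — matching result 3.
Across all 49 domain points the two functions coincide.
verdict: equivalent
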